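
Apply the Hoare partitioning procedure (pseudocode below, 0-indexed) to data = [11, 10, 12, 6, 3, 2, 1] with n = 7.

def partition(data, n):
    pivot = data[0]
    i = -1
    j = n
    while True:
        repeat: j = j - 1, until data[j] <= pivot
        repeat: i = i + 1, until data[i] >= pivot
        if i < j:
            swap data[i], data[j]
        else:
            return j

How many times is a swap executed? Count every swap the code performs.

pivot = data[0] = 11; i = -1, j = 7
j→6 (data[6]=1≤11), i→0 (data[0]=11≥11); i<j, swap → [1, 10, 12, 6, 3, 2, 11]
j→5 (data[5]=2≤11), i→2 (data[2]=12≥11); i<j, swap → [1, 10, 2, 6, 3, 12, 11]
j→4, i→5; i≥j, return j=4. data = [1, 10, 2, 6, 3, 12, 11]

2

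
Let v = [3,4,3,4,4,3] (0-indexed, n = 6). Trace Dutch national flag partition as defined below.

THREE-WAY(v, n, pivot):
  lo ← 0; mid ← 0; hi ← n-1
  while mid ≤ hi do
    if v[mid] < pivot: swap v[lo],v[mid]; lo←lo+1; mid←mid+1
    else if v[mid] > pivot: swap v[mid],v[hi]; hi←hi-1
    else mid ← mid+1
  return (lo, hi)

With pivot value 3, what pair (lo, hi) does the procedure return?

(0, 2)

pivot = 3; lo=0, mid=0, hi=5
v[mid]=3=3: mid=1
v[mid]=4>3: swap v[1],v[5]; hi=4 → [3,3,3,4,4,4]
v[mid]=3=3: mid=2
v[mid]=3=3: mid=3
v[mid]=4>3: swap v[3],v[4]; hi=3 → [3,3,3,4,4,4]
v[mid]=4>3: swap v[3],v[3]; hi=2 → [3,3,3,4,4,4]
end: lo=0, hi=2; v = [3,3,3,4,4,4]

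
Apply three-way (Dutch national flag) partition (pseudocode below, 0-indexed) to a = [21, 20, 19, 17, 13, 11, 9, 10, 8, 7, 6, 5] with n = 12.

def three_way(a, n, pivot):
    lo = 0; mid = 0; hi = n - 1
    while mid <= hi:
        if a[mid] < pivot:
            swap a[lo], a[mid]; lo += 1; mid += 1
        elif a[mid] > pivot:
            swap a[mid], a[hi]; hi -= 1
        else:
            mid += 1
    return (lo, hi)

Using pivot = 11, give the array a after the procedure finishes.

lo=0 mid=0 hi=11
21>11: swap(0,11), hi=10 ⇒ [5, 20, 19, 17, 13, 11, 9, 10, 8, 7, 6, 21]
5<11: swap(0,0), lo=1 mid=1 ⇒ [5, 20, 19, 17, 13, 11, 9, 10, 8, 7, 6, 21]
20>11: swap(1,10), hi=9 ⇒ [5, 6, 19, 17, 13, 11, 9, 10, 8, 7, 20, 21]
6<11: swap(1,1), lo=2 mid=2 ⇒ [5, 6, 19, 17, 13, 11, 9, 10, 8, 7, 20, 21]
19>11: swap(2,9), hi=8 ⇒ [5, 6, 7, 17, 13, 11, 9, 10, 8, 19, 20, 21]
7<11: swap(2,2), lo=3 mid=3 ⇒ [5, 6, 7, 17, 13, 11, 9, 10, 8, 19, 20, 21]
17>11: swap(3,8), hi=7 ⇒ [5, 6, 7, 8, 13, 11, 9, 10, 17, 19, 20, 21]
8<11: swap(3,3), lo=4 mid=4 ⇒ [5, 6, 7, 8, 13, 11, 9, 10, 17, 19, 20, 21]
13>11: swap(4,7), hi=6 ⇒ [5, 6, 7, 8, 10, 11, 9, 13, 17, 19, 20, 21]
10<11: swap(4,4), lo=5 mid=5 ⇒ [5, 6, 7, 8, 10, 11, 9, 13, 17, 19, 20, 21]
11=11: mid=6
9<11: swap(5,6), lo=6 mid=7 ⇒ [5, 6, 7, 8, 10, 9, 11, 13, 17, 19, 20, 21]
done. lo=6 hi=6; a=[5, 6, 7, 8, 10, 9, 11, 13, 17, 19, 20, 21]

[5, 6, 7, 8, 10, 9, 11, 13, 17, 19, 20, 21]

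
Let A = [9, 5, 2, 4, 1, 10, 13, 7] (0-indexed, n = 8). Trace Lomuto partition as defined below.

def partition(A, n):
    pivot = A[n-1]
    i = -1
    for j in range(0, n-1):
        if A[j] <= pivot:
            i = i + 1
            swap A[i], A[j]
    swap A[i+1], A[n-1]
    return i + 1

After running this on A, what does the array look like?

[5, 2, 4, 1, 7, 10, 13, 9]

pivot=7, i=-1
j=0: 9>7, skip
j=1: 5≤7, i=0, swap(0,1) ⇒ [5, 9, 2, 4, 1, 10, 13, 7]
j=2: 2≤7, i=1, swap(1,2) ⇒ [5, 2, 9, 4, 1, 10, 13, 7]
j=3: 4≤7, i=2, swap(2,3) ⇒ [5, 2, 4, 9, 1, 10, 13, 7]
j=4: 1≤7, i=3, swap(3,4) ⇒ [5, 2, 4, 1, 9, 10, 13, 7]
j=5: 10>7, skip
j=6: 13>7, skip
swap(4,7) ⇒ [5, 2, 4, 1, 7, 10, 13, 9]; return 4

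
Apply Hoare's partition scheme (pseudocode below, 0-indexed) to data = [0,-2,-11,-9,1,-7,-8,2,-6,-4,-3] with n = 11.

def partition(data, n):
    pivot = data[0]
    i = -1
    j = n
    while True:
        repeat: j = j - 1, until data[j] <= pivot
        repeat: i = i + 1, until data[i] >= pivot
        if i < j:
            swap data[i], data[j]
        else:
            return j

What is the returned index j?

7

pivot=0
j stops at 10 (-3), i stops at 0 (0); swap ⇒ [-3,-2,-11,-9,1,-7,-8,2,-6,-4,0]
j stops at 9 (-4), i stops at 4 (1); swap ⇒ [-3,-2,-11,-9,-4,-7,-8,2,-6,1,0]
j stops at 8 (-6), i stops at 7 (2); swap ⇒ [-3,-2,-11,-9,-4,-7,-8,-6,2,1,0]
j stops at 7, i stops at 8; i≥j ⇒ return 7. data=[-3,-2,-11,-9,-4,-7,-8,-6,2,1,0]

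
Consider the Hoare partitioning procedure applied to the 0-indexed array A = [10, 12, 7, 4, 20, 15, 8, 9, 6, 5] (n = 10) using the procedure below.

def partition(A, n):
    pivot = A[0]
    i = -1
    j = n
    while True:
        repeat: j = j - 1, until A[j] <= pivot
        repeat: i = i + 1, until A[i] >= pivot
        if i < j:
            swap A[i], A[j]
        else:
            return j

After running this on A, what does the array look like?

pivot = A[0] = 10; i = -1, j = 10
j→9 (A[9]=5≤10), i→0 (A[0]=10≥10); i<j, swap → [5, 12, 7, 4, 20, 15, 8, 9, 6, 10]
j→8 (A[8]=6≤10), i→1 (A[1]=12≥10); i<j, swap → [5, 6, 7, 4, 20, 15, 8, 9, 12, 10]
j→7 (A[7]=9≤10), i→4 (A[4]=20≥10); i<j, swap → [5, 6, 7, 4, 9, 15, 8, 20, 12, 10]
j→6 (A[6]=8≤10), i→5 (A[5]=15≥10); i<j, swap → [5, 6, 7, 4, 9, 8, 15, 20, 12, 10]
j→5, i→6; i≥j, return j=5. A = [5, 6, 7, 4, 9, 8, 15, 20, 12, 10]

[5, 6, 7, 4, 9, 8, 15, 20, 12, 10]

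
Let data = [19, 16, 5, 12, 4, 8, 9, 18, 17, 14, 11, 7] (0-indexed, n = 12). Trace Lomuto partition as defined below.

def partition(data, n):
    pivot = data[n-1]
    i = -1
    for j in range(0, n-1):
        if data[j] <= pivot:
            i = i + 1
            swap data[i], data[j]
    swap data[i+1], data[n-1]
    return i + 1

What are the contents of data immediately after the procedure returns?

pivot = data[11] = 7; i = -1
j=0: data[0]=19 > 7 → no swap
j=1: data[1]=16 > 7 → no swap
j=2: data[2]=5 ≤ 7 → i=0, swap data[0],data[2] → [5, 16, 19, 12, 4, 8, 9, 18, 17, 14, 11, 7]
j=3: data[3]=12 > 7 → no swap
j=4: data[4]=4 ≤ 7 → i=1, swap data[1],data[4] → [5, 4, 19, 12, 16, 8, 9, 18, 17, 14, 11, 7]
j=5: data[5]=8 > 7 → no swap
j=6: data[6]=9 > 7 → no swap
j=7: data[7]=18 > 7 → no swap
j=8: data[8]=17 > 7 → no swap
j=9: data[9]=14 > 7 → no swap
j=10: data[10]=11 > 7 → no swap
final swap data[2],data[11] → [5, 4, 7, 12, 16, 8, 9, 18, 17, 14, 11, 19]; return 2

[5, 4, 7, 12, 16, 8, 9, 18, 17, 14, 11, 19]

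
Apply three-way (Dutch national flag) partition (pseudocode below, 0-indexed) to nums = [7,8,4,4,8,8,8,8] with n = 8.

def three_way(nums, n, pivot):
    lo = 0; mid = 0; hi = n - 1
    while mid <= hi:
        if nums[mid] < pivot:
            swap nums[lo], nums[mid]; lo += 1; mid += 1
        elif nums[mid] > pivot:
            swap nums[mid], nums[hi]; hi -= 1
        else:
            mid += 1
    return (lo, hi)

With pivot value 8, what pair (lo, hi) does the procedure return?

lo=0 mid=0 hi=7
7<8: swap(0,0), lo=1 mid=1 ⇒ [7,8,4,4,8,8,8,8]
8=8: mid=2
4<8: swap(1,2), lo=2 mid=3 ⇒ [7,4,8,4,8,8,8,8]
4<8: swap(2,3), lo=3 mid=4 ⇒ [7,4,4,8,8,8,8,8]
8=8: mid=5
8=8: mid=6
8=8: mid=7
8=8: mid=8
done. lo=3 hi=7; nums=[7,4,4,8,8,8,8,8]

(3, 7)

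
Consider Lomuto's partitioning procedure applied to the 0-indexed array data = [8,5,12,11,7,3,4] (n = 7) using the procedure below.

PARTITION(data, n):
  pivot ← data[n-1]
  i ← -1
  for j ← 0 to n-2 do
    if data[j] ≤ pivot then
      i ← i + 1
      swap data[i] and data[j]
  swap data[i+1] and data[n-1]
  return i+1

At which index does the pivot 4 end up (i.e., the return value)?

pivot=4, i=-1
j=0: 8>4, skip
j=1: 5>4, skip
j=2: 12>4, skip
j=3: 11>4, skip
j=4: 7>4, skip
j=5: 3≤4, i=0, swap(0,5) ⇒ [3,5,12,11,7,8,4]
swap(1,6) ⇒ [3,4,12,11,7,8,5]; return 1

1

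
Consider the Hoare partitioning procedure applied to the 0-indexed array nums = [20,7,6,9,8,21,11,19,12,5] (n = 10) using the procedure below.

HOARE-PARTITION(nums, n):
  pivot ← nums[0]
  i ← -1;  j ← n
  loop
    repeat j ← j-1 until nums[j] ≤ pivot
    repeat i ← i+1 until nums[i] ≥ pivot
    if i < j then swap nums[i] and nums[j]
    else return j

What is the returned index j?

7

pivot = nums[0] = 20; i = -1, j = 10
j→9 (nums[9]=5≤20), i→0 (nums[0]=20≥20); i<j, swap → [5,7,6,9,8,21,11,19,12,20]
j→8 (nums[8]=12≤20), i→5 (nums[5]=21≥20); i<j, swap → [5,7,6,9,8,12,11,19,21,20]
j→7, i→8; i≥j, return j=7. nums = [5,7,6,9,8,12,11,19,21,20]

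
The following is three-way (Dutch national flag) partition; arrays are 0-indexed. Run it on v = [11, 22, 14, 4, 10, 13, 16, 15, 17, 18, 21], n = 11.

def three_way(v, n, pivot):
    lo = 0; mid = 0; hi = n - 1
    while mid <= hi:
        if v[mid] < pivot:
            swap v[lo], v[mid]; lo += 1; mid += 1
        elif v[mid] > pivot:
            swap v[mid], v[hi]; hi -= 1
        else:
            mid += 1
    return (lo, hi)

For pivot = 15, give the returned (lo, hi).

pivot = 15; lo=0, mid=0, hi=10
v[mid]=11<15: swap v[0],v[0]; lo=1,mid=1 → [11, 22, 14, 4, 10, 13, 16, 15, 17, 18, 21]
v[mid]=22>15: swap v[1],v[10]; hi=9 → [11, 21, 14, 4, 10, 13, 16, 15, 17, 18, 22]
v[mid]=21>15: swap v[1],v[9]; hi=8 → [11, 18, 14, 4, 10, 13, 16, 15, 17, 21, 22]
v[mid]=18>15: swap v[1],v[8]; hi=7 → [11, 17, 14, 4, 10, 13, 16, 15, 18, 21, 22]
v[mid]=17>15: swap v[1],v[7]; hi=6 → [11, 15, 14, 4, 10, 13, 16, 17, 18, 21, 22]
v[mid]=15=15: mid=2
v[mid]=14<15: swap v[1],v[2]; lo=2,mid=3 → [11, 14, 15, 4, 10, 13, 16, 17, 18, 21, 22]
v[mid]=4<15: swap v[2],v[3]; lo=3,mid=4 → [11, 14, 4, 15, 10, 13, 16, 17, 18, 21, 22]
v[mid]=10<15: swap v[3],v[4]; lo=4,mid=5 → [11, 14, 4, 10, 15, 13, 16, 17, 18, 21, 22]
v[mid]=13<15: swap v[4],v[5]; lo=5,mid=6 → [11, 14, 4, 10, 13, 15, 16, 17, 18, 21, 22]
v[mid]=16>15: swap v[6],v[6]; hi=5 → [11, 14, 4, 10, 13, 15, 16, 17, 18, 21, 22]
end: lo=5, hi=5; v = [11, 14, 4, 10, 13, 15, 16, 17, 18, 21, 22]

(5, 5)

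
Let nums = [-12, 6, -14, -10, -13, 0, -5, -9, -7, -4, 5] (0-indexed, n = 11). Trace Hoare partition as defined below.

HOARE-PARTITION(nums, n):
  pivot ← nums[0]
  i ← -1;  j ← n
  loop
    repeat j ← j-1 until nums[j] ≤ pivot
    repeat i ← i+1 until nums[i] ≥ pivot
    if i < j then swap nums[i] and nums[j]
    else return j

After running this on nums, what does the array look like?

[-13, -14, 6, -10, -12, 0, -5, -9, -7, -4, 5]

pivot = nums[0] = -12; i = -1, j = 11
j→4 (nums[4]=-13≤-12), i→0 (nums[0]=-12≥-12); i<j, swap → [-13, 6, -14, -10, -12, 0, -5, -9, -7, -4, 5]
j→2 (nums[2]=-14≤-12), i→1 (nums[1]=6≥-12); i<j, swap → [-13, -14, 6, -10, -12, 0, -5, -9, -7, -4, 5]
j→1, i→2; i≥j, return j=1. nums = [-13, -14, 6, -10, -12, 0, -5, -9, -7, -4, 5]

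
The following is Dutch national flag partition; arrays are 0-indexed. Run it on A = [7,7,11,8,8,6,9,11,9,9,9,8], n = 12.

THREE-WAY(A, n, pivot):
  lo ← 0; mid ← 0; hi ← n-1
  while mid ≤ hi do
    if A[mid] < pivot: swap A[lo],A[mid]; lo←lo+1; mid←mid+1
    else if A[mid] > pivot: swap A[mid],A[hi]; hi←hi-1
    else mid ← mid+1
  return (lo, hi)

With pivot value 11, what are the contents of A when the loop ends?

[7,7,8,8,6,9,9,9,9,8,11,11]

lo=0 mid=0 hi=11
7<11: swap(0,0), lo=1 mid=1 ⇒ [7,7,11,8,8,6,9,11,9,9,9,8]
7<11: swap(1,1), lo=2 mid=2 ⇒ [7,7,11,8,8,6,9,11,9,9,9,8]
11=11: mid=3
8<11: swap(2,3), lo=3 mid=4 ⇒ [7,7,8,11,8,6,9,11,9,9,9,8]
8<11: swap(3,4), lo=4 mid=5 ⇒ [7,7,8,8,11,6,9,11,9,9,9,8]
6<11: swap(4,5), lo=5 mid=6 ⇒ [7,7,8,8,6,11,9,11,9,9,9,8]
9<11: swap(5,6), lo=6 mid=7 ⇒ [7,7,8,8,6,9,11,11,9,9,9,8]
11=11: mid=8
9<11: swap(6,8), lo=7 mid=9 ⇒ [7,7,8,8,6,9,9,11,11,9,9,8]
9<11: swap(7,9), lo=8 mid=10 ⇒ [7,7,8,8,6,9,9,9,11,11,9,8]
9<11: swap(8,10), lo=9 mid=11 ⇒ [7,7,8,8,6,9,9,9,9,11,11,8]
8<11: swap(9,11), lo=10 mid=12 ⇒ [7,7,8,8,6,9,9,9,9,8,11,11]
done. lo=10 hi=11; A=[7,7,8,8,6,9,9,9,9,8,11,11]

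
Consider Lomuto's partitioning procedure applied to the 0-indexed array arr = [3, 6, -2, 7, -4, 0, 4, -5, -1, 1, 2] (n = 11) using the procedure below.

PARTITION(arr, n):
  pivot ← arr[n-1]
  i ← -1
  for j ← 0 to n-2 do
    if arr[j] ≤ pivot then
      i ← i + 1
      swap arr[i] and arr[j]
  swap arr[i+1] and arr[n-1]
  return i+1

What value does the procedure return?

6

pivot=2, i=-1
j=0: 3>2, skip
j=1: 6>2, skip
j=2: -2≤2, i=0, swap(0,2) ⇒ [-2, 6, 3, 7, -4, 0, 4, -5, -1, 1, 2]
j=3: 7>2, skip
j=4: -4≤2, i=1, swap(1,4) ⇒ [-2, -4, 3, 7, 6, 0, 4, -5, -1, 1, 2]
j=5: 0≤2, i=2, swap(2,5) ⇒ [-2, -4, 0, 7, 6, 3, 4, -5, -1, 1, 2]
j=6: 4>2, skip
j=7: -5≤2, i=3, swap(3,7) ⇒ [-2, -4, 0, -5, 6, 3, 4, 7, -1, 1, 2]
j=8: -1≤2, i=4, swap(4,8) ⇒ [-2, -4, 0, -5, -1, 3, 4, 7, 6, 1, 2]
j=9: 1≤2, i=5, swap(5,9) ⇒ [-2, -4, 0, -5, -1, 1, 4, 7, 6, 3, 2]
swap(6,10) ⇒ [-2, -4, 0, -5, -1, 1, 2, 7, 6, 3, 4]; return 6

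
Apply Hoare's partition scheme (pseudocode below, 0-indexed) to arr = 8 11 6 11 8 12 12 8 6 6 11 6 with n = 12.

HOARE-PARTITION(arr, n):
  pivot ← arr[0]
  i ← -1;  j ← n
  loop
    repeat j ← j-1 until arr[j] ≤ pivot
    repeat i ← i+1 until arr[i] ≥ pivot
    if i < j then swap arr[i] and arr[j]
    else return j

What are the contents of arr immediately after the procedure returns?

pivot = arr[0] = 8; i = -1, j = 12
j→11 (arr[11]=6≤8), i→0 (arr[0]=8≥8); i<j, swap → 6 11 6 11 8 12 12 8 6 6 11 8
j→9 (arr[9]=6≤8), i→1 (arr[1]=11≥8); i<j, swap → 6 6 6 11 8 12 12 8 6 11 11 8
j→8 (arr[8]=6≤8), i→3 (arr[3]=11≥8); i<j, swap → 6 6 6 6 8 12 12 8 11 11 11 8
j→7 (arr[7]=8≤8), i→4 (arr[4]=8≥8); i<j, swap → 6 6 6 6 8 12 12 8 11 11 11 8
j→4, i→5; i≥j, return j=4. arr = 6 6 6 6 8 12 12 8 11 11 11 8

6 6 6 6 8 12 12 8 11 11 11 8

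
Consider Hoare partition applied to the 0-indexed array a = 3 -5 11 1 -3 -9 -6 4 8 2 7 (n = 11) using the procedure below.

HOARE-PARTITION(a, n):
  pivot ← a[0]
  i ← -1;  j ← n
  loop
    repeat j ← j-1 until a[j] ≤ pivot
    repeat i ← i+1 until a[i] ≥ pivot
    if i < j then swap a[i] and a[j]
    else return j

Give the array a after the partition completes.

pivot = a[0] = 3; i = -1, j = 11
j→9 (a[9]=2≤3), i→0 (a[0]=3≥3); i<j, swap → 2 -5 11 1 -3 -9 -6 4 8 3 7
j→6 (a[6]=-6≤3), i→2 (a[2]=11≥3); i<j, swap → 2 -5 -6 1 -3 -9 11 4 8 3 7
j→5, i→6; i≥j, return j=5. a = 2 -5 -6 1 -3 -9 11 4 8 3 7

2 -5 -6 1 -3 -9 11 4 8 3 7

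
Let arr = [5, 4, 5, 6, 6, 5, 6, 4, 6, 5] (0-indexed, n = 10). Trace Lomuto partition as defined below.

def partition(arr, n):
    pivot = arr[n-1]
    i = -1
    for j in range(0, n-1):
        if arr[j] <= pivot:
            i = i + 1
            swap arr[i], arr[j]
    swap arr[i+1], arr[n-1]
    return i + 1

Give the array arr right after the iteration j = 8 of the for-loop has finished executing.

pivot = arr[9] = 5; i = -1
j=0: arr[0]=5 ≤ 5 → i=0, swap arr[0],arr[0] (no change) → [5, 4, 5, 6, 6, 5, 6, 4, 6, 5]
j=1: arr[1]=4 ≤ 5 → i=1, swap arr[1],arr[1] (no change) → [5, 4, 5, 6, 6, 5, 6, 4, 6, 5]
j=2: arr[2]=5 ≤ 5 → i=2, swap arr[2],arr[2] (no change) → [5, 4, 5, 6, 6, 5, 6, 4, 6, 5]
j=3: arr[3]=6 > 5 → no swap
j=4: arr[4]=6 > 5 → no swap
j=5: arr[5]=5 ≤ 5 → i=3, swap arr[3],arr[5] → [5, 4, 5, 5, 6, 6, 6, 4, 6, 5]
j=6: arr[6]=6 > 5 → no swap
j=7: arr[7]=4 ≤ 5 → i=4, swap arr[4],arr[7] → [5, 4, 5, 5, 4, 6, 6, 6, 6, 5]
j=8: arr[8]=6 > 5 → no swap
(after j=8) arr = [5, 4, 5, 5, 4, 6, 6, 6, 6, 5]

[5, 4, 5, 5, 4, 6, 6, 6, 6, 5]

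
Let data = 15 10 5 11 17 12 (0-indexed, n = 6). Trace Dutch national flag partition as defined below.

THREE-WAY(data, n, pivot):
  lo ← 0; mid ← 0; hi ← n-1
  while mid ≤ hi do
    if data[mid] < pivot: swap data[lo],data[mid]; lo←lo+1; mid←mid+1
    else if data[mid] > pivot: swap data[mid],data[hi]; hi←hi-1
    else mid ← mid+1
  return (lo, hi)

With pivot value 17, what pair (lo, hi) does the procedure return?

(5, 5)

pivot = 17; lo=0, mid=0, hi=5
data[mid]=15<17: swap data[0],data[0]; lo=1,mid=1 → 15 10 5 11 17 12
data[mid]=10<17: swap data[1],data[1]; lo=2,mid=2 → 15 10 5 11 17 12
data[mid]=5<17: swap data[2],data[2]; lo=3,mid=3 → 15 10 5 11 17 12
data[mid]=11<17: swap data[3],data[3]; lo=4,mid=4 → 15 10 5 11 17 12
data[mid]=17=17: mid=5
data[mid]=12<17: swap data[4],data[5]; lo=5,mid=6 → 15 10 5 11 12 17
end: lo=5, hi=5; data = 15 10 5 11 12 17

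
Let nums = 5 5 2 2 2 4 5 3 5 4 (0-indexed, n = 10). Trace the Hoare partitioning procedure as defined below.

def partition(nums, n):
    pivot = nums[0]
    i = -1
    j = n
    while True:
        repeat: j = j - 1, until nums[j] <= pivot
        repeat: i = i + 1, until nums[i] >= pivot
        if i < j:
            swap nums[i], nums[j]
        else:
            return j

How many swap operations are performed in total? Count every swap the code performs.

3

pivot=5
j stops at 9 (4), i stops at 0 (5); swap ⇒ 4 5 2 2 2 4 5 3 5 5
j stops at 8 (5), i stops at 1 (5); swap ⇒ 4 5 2 2 2 4 5 3 5 5
j stops at 7 (3), i stops at 6 (5); swap ⇒ 4 5 2 2 2 4 3 5 5 5
j stops at 6, i stops at 7; i≥j ⇒ return 6. nums=4 5 2 2 2 4 3 5 5 5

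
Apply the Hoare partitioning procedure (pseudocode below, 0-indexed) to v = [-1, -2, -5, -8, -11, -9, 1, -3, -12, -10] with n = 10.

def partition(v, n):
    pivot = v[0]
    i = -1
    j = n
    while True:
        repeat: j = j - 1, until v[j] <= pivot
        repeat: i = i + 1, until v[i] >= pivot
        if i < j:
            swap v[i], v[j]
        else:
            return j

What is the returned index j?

7

pivot = v[0] = -1; i = -1, j = 10
j→9 (v[9]=-10≤-1), i→0 (v[0]=-1≥-1); i<j, swap → [-10, -2, -5, -8, -11, -9, 1, -3, -12, -1]
j→8 (v[8]=-12≤-1), i→6 (v[6]=1≥-1); i<j, swap → [-10, -2, -5, -8, -11, -9, -12, -3, 1, -1]
j→7, i→8; i≥j, return j=7. v = [-10, -2, -5, -8, -11, -9, -12, -3, 1, -1]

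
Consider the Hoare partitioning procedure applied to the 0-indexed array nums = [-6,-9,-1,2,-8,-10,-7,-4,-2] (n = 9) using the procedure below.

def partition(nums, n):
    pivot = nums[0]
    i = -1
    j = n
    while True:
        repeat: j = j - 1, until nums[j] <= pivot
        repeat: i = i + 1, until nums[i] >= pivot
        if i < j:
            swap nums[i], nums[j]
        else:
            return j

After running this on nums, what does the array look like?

pivot = nums[0] = -6; i = -1, j = 9
j→6 (nums[6]=-7≤-6), i→0 (nums[0]=-6≥-6); i<j, swap → [-7,-9,-1,2,-8,-10,-6,-4,-2]
j→5 (nums[5]=-10≤-6), i→2 (nums[2]=-1≥-6); i<j, swap → [-7,-9,-10,2,-8,-1,-6,-4,-2]
j→4 (nums[4]=-8≤-6), i→3 (nums[3]=2≥-6); i<j, swap → [-7,-9,-10,-8,2,-1,-6,-4,-2]
j→3, i→4; i≥j, return j=3. nums = [-7,-9,-10,-8,2,-1,-6,-4,-2]

[-7,-9,-10,-8,2,-1,-6,-4,-2]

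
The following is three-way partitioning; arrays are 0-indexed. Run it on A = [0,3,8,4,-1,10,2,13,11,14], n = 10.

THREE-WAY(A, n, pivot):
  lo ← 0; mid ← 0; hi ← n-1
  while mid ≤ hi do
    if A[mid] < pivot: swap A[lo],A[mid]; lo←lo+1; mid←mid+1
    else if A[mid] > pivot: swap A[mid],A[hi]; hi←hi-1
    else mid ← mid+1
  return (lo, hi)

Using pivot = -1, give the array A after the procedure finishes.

[-1,8,4,3,10,2,13,11,14,0]

pivot = -1; lo=0, mid=0, hi=9
A[mid]=0>-1: swap A[0],A[9]; hi=8 → [14,3,8,4,-1,10,2,13,11,0]
A[mid]=14>-1: swap A[0],A[8]; hi=7 → [11,3,8,4,-1,10,2,13,14,0]
A[mid]=11>-1: swap A[0],A[7]; hi=6 → [13,3,8,4,-1,10,2,11,14,0]
A[mid]=13>-1: swap A[0],A[6]; hi=5 → [2,3,8,4,-1,10,13,11,14,0]
A[mid]=2>-1: swap A[0],A[5]; hi=4 → [10,3,8,4,-1,2,13,11,14,0]
A[mid]=10>-1: swap A[0],A[4]; hi=3 → [-1,3,8,4,10,2,13,11,14,0]
A[mid]=-1=-1: mid=1
A[mid]=3>-1: swap A[1],A[3]; hi=2 → [-1,4,8,3,10,2,13,11,14,0]
A[mid]=4>-1: swap A[1],A[2]; hi=1 → [-1,8,4,3,10,2,13,11,14,0]
A[mid]=8>-1: swap A[1],A[1]; hi=0 → [-1,8,4,3,10,2,13,11,14,0]
end: lo=0, hi=0; A = [-1,8,4,3,10,2,13,11,14,0]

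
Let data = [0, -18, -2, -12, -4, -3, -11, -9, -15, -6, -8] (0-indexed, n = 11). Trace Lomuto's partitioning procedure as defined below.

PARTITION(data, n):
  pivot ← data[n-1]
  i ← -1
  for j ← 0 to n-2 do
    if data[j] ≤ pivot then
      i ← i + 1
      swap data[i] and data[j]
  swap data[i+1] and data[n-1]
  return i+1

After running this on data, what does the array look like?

pivot = data[10] = -8; i = -1
j=0: data[0]=0 > -8 → no swap
j=1: data[1]=-18 ≤ -8 → i=0, swap data[0],data[1] → [-18, 0, -2, -12, -4, -3, -11, -9, -15, -6, -8]
j=2: data[2]=-2 > -8 → no swap
j=3: data[3]=-12 ≤ -8 → i=1, swap data[1],data[3] → [-18, -12, -2, 0, -4, -3, -11, -9, -15, -6, -8]
j=4: data[4]=-4 > -8 → no swap
j=5: data[5]=-3 > -8 → no swap
j=6: data[6]=-11 ≤ -8 → i=2, swap data[2],data[6] → [-18, -12, -11, 0, -4, -3, -2, -9, -15, -6, -8]
j=7: data[7]=-9 ≤ -8 → i=3, swap data[3],data[7] → [-18, -12, -11, -9, -4, -3, -2, 0, -15, -6, -8]
j=8: data[8]=-15 ≤ -8 → i=4, swap data[4],data[8] → [-18, -12, -11, -9, -15, -3, -2, 0, -4, -6, -8]
j=9: data[9]=-6 > -8 → no swap
final swap data[5],data[10] → [-18, -12, -11, -9, -15, -8, -2, 0, -4, -6, -3]; return 5

[-18, -12, -11, -9, -15, -8, -2, 0, -4, -6, -3]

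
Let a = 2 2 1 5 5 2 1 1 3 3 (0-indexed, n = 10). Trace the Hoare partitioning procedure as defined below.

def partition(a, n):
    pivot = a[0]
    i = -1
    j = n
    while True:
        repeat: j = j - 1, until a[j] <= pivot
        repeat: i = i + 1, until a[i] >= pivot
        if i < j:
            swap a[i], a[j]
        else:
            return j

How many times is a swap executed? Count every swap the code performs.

pivot=2
j stops at 7 (1), i stops at 0 (2); swap ⇒ 1 2 1 5 5 2 1 2 3 3
j stops at 6 (1), i stops at 1 (2); swap ⇒ 1 1 1 5 5 2 2 2 3 3
j stops at 5 (2), i stops at 3 (5); swap ⇒ 1 1 1 2 5 5 2 2 3 3
j stops at 3, i stops at 4; i≥j ⇒ return 3. a=1 1 1 2 5 5 2 2 3 3

3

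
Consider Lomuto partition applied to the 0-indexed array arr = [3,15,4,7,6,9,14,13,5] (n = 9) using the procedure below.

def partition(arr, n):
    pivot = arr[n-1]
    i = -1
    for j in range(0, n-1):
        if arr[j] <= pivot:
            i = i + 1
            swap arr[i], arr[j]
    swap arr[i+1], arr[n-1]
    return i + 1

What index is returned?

pivot=5, i=-1
j=0: 3≤5, i=0, swap(0,0) ⇒ [3,15,4,7,6,9,14,13,5]
j=1: 15>5, skip
j=2: 4≤5, i=1, swap(1,2) ⇒ [3,4,15,7,6,9,14,13,5]
j=3: 7>5, skip
j=4: 6>5, skip
j=5: 9>5, skip
j=6: 14>5, skip
j=7: 13>5, skip
swap(2,8) ⇒ [3,4,5,7,6,9,14,13,15]; return 2

2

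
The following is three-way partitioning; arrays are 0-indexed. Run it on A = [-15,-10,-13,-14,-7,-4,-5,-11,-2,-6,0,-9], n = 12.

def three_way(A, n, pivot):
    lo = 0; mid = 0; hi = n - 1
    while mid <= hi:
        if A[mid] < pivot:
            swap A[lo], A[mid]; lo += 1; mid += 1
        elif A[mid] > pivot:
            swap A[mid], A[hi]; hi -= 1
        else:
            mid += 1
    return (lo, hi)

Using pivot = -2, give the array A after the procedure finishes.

pivot = -2; lo=0, mid=0, hi=11
A[mid]=-15<-2: swap A[0],A[0]; lo=1,mid=1 → [-15,-10,-13,-14,-7,-4,-5,-11,-2,-6,0,-9]
A[mid]=-10<-2: swap A[1],A[1]; lo=2,mid=2 → [-15,-10,-13,-14,-7,-4,-5,-11,-2,-6,0,-9]
A[mid]=-13<-2: swap A[2],A[2]; lo=3,mid=3 → [-15,-10,-13,-14,-7,-4,-5,-11,-2,-6,0,-9]
A[mid]=-14<-2: swap A[3],A[3]; lo=4,mid=4 → [-15,-10,-13,-14,-7,-4,-5,-11,-2,-6,0,-9]
A[mid]=-7<-2: swap A[4],A[4]; lo=5,mid=5 → [-15,-10,-13,-14,-7,-4,-5,-11,-2,-6,0,-9]
A[mid]=-4<-2: swap A[5],A[5]; lo=6,mid=6 → [-15,-10,-13,-14,-7,-4,-5,-11,-2,-6,0,-9]
A[mid]=-5<-2: swap A[6],A[6]; lo=7,mid=7 → [-15,-10,-13,-14,-7,-4,-5,-11,-2,-6,0,-9]
A[mid]=-11<-2: swap A[7],A[7]; lo=8,mid=8 → [-15,-10,-13,-14,-7,-4,-5,-11,-2,-6,0,-9]
A[mid]=-2=-2: mid=9
A[mid]=-6<-2: swap A[8],A[9]; lo=9,mid=10 → [-15,-10,-13,-14,-7,-4,-5,-11,-6,-2,0,-9]
A[mid]=0>-2: swap A[10],A[11]; hi=10 → [-15,-10,-13,-14,-7,-4,-5,-11,-6,-2,-9,0]
A[mid]=-9<-2: swap A[9],A[10]; lo=10,mid=11 → [-15,-10,-13,-14,-7,-4,-5,-11,-6,-9,-2,0]
end: lo=10, hi=10; A = [-15,-10,-13,-14,-7,-4,-5,-11,-6,-9,-2,0]

[-15,-10,-13,-14,-7,-4,-5,-11,-6,-9,-2,0]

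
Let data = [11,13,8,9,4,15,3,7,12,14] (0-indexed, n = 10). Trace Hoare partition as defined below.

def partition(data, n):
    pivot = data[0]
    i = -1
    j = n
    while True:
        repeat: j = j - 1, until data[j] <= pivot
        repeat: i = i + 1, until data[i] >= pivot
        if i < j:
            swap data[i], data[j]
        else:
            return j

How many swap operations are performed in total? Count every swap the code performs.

2

pivot = data[0] = 11; i = -1, j = 10
j→7 (data[7]=7≤11), i→0 (data[0]=11≥11); i<j, swap → [7,13,8,9,4,15,3,11,12,14]
j→6 (data[6]=3≤11), i→1 (data[1]=13≥11); i<j, swap → [7,3,8,9,4,15,13,11,12,14]
j→4, i→5; i≥j, return j=4. data = [7,3,8,9,4,15,13,11,12,14]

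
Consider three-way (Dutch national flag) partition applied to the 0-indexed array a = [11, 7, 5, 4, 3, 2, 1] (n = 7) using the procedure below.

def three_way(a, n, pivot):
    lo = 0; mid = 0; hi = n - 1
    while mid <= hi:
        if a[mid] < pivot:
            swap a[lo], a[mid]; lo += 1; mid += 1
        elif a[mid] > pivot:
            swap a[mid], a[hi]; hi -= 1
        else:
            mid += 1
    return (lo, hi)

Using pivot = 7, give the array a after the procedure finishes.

lo=0 mid=0 hi=6
11>7: swap(0,6), hi=5 ⇒ [1, 7, 5, 4, 3, 2, 11]
1<7: swap(0,0), lo=1 mid=1 ⇒ [1, 7, 5, 4, 3, 2, 11]
7=7: mid=2
5<7: swap(1,2), lo=2 mid=3 ⇒ [1, 5, 7, 4, 3, 2, 11]
4<7: swap(2,3), lo=3 mid=4 ⇒ [1, 5, 4, 7, 3, 2, 11]
3<7: swap(3,4), lo=4 mid=5 ⇒ [1, 5, 4, 3, 7, 2, 11]
2<7: swap(4,5), lo=5 mid=6 ⇒ [1, 5, 4, 3, 2, 7, 11]
done. lo=5 hi=5; a=[1, 5, 4, 3, 2, 7, 11]

[1, 5, 4, 3, 2, 7, 11]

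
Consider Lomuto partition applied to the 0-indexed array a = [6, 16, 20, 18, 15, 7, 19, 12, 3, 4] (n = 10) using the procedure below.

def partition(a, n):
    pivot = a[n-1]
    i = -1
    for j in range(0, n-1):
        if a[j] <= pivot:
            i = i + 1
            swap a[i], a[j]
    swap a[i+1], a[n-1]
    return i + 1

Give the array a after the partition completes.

pivot = a[9] = 4; i = -1
j=0: a[0]=6 > 4 → no swap
j=1: a[1]=16 > 4 → no swap
j=2: a[2]=20 > 4 → no swap
j=3: a[3]=18 > 4 → no swap
j=4: a[4]=15 > 4 → no swap
j=5: a[5]=7 > 4 → no swap
j=6: a[6]=19 > 4 → no swap
j=7: a[7]=12 > 4 → no swap
j=8: a[8]=3 ≤ 4 → i=0, swap a[0],a[8] → [3, 16, 20, 18, 15, 7, 19, 12, 6, 4]
final swap a[1],a[9] → [3, 4, 20, 18, 15, 7, 19, 12, 6, 16]; return 1

[3, 4, 20, 18, 15, 7, 19, 12, 6, 16]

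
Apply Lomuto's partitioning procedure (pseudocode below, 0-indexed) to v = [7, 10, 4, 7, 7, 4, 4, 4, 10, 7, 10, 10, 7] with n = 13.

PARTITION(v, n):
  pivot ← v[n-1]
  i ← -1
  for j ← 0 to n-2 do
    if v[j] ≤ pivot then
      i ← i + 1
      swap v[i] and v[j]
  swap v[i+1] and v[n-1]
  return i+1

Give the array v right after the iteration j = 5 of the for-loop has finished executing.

[7, 4, 7, 7, 4, 10, 4, 4, 10, 7, 10, 10, 7]

pivot=7, i=-1
j=0: 7≤7, i=0, swap(0,0) ⇒ [7, 10, 4, 7, 7, 4, 4, 4, 10, 7, 10, 10, 7]
j=1: 10>7, skip
j=2: 4≤7, i=1, swap(1,2) ⇒ [7, 4, 10, 7, 7, 4, 4, 4, 10, 7, 10, 10, 7]
j=3: 7≤7, i=2, swap(2,3) ⇒ [7, 4, 7, 10, 7, 4, 4, 4, 10, 7, 10, 10, 7]
j=4: 7≤7, i=3, swap(3,4) ⇒ [7, 4, 7, 7, 10, 4, 4, 4, 10, 7, 10, 10, 7]
j=5: 4≤7, i=4, swap(4,5) ⇒ [7, 4, 7, 7, 4, 10, 4, 4, 10, 7, 10, 10, 7]
(after j=5) v = [7, 4, 7, 7, 4, 10, 4, 4, 10, 7, 10, 10, 7]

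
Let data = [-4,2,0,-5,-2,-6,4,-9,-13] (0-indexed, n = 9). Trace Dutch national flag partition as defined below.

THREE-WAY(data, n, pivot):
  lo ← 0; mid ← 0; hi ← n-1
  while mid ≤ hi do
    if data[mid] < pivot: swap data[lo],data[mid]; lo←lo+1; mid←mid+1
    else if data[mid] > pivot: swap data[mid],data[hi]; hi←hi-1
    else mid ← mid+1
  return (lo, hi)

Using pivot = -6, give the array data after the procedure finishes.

[-13,-9,-6,-2,-5,4,0,2,-4]

lo=0 mid=0 hi=8
-4>-6: swap(0,8), hi=7 ⇒ [-13,2,0,-5,-2,-6,4,-9,-4]
-13<-6: swap(0,0), lo=1 mid=1 ⇒ [-13,2,0,-5,-2,-6,4,-9,-4]
2>-6: swap(1,7), hi=6 ⇒ [-13,-9,0,-5,-2,-6,4,2,-4]
-9<-6: swap(1,1), lo=2 mid=2 ⇒ [-13,-9,0,-5,-2,-6,4,2,-4]
0>-6: swap(2,6), hi=5 ⇒ [-13,-9,4,-5,-2,-6,0,2,-4]
4>-6: swap(2,5), hi=4 ⇒ [-13,-9,-6,-5,-2,4,0,2,-4]
-6=-6: mid=3
-5>-6: swap(3,4), hi=3 ⇒ [-13,-9,-6,-2,-5,4,0,2,-4]
-2>-6: swap(3,3), hi=2 ⇒ [-13,-9,-6,-2,-5,4,0,2,-4]
done. lo=2 hi=2; data=[-13,-9,-6,-2,-5,4,0,2,-4]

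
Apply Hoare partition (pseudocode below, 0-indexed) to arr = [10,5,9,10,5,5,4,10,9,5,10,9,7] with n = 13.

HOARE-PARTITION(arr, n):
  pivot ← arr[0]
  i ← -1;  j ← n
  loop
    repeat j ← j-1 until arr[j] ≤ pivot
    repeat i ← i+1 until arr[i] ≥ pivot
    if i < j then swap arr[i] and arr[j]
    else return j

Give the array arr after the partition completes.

pivot = arr[0] = 10; i = -1, j = 13
j→12 (arr[12]=7≤10), i→0 (arr[0]=10≥10); i<j, swap → [7,5,9,10,5,5,4,10,9,5,10,9,10]
j→11 (arr[11]=9≤10), i→3 (arr[3]=10≥10); i<j, swap → [7,5,9,9,5,5,4,10,9,5,10,10,10]
j→10 (arr[10]=10≤10), i→7 (arr[7]=10≥10); i<j, swap → [7,5,9,9,5,5,4,10,9,5,10,10,10]
j→9, i→10; i≥j, return j=9. arr = [7,5,9,9,5,5,4,10,9,5,10,10,10]

[7,5,9,9,5,5,4,10,9,5,10,10,10]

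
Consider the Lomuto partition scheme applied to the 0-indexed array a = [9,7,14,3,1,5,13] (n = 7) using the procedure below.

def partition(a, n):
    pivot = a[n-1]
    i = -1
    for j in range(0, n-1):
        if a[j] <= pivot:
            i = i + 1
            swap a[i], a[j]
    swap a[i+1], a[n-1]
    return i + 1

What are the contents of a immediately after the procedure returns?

[9,7,3,1,5,13,14]

pivot=13, i=-1
j=0: 9≤13, i=0, swap(0,0) ⇒ [9,7,14,3,1,5,13]
j=1: 7≤13, i=1, swap(1,1) ⇒ [9,7,14,3,1,5,13]
j=2: 14>13, skip
j=3: 3≤13, i=2, swap(2,3) ⇒ [9,7,3,14,1,5,13]
j=4: 1≤13, i=3, swap(3,4) ⇒ [9,7,3,1,14,5,13]
j=5: 5≤13, i=4, swap(4,5) ⇒ [9,7,3,1,5,14,13]
swap(5,6) ⇒ [9,7,3,1,5,13,14]; return 5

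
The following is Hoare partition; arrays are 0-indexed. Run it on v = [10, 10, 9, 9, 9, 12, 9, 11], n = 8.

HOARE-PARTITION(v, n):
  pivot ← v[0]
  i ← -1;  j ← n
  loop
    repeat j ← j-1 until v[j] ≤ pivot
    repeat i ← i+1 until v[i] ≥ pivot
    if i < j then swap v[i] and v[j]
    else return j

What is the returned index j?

3

pivot=10
j stops at 6 (9), i stops at 0 (10); swap ⇒ [9, 10, 9, 9, 9, 12, 10, 11]
j stops at 4 (9), i stops at 1 (10); swap ⇒ [9, 9, 9, 9, 10, 12, 10, 11]
j stops at 3, i stops at 4; i≥j ⇒ return 3. v=[9, 9, 9, 9, 10, 12, 10, 11]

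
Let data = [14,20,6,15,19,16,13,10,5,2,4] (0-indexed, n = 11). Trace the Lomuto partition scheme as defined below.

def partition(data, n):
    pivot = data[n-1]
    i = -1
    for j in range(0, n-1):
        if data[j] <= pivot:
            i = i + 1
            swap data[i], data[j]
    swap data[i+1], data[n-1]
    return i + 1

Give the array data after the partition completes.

pivot=4, i=-1
j=0: 14>4, skip
j=1: 20>4, skip
j=2: 6>4, skip
j=3: 15>4, skip
j=4: 19>4, skip
j=5: 16>4, skip
j=6: 13>4, skip
j=7: 10>4, skip
j=8: 5>4, skip
j=9: 2≤4, i=0, swap(0,9) ⇒ [2,20,6,15,19,16,13,10,5,14,4]
swap(1,10) ⇒ [2,4,6,15,19,16,13,10,5,14,20]; return 1

[2,4,6,15,19,16,13,10,5,14,20]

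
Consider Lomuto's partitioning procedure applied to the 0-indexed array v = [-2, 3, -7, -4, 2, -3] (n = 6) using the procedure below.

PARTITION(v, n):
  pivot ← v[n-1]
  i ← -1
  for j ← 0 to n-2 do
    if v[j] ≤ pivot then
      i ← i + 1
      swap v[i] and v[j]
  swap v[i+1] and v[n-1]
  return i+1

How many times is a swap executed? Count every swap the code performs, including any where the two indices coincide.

3

pivot = v[5] = -3; i = -1
j=0: v[0]=-2 > -3 → no swap
j=1: v[1]=3 > -3 → no swap
j=2: v[2]=-7 ≤ -3 → i=0, swap v[0],v[2] → [-7, 3, -2, -4, 2, -3]
j=3: v[3]=-4 ≤ -3 → i=1, swap v[1],v[3] → [-7, -4, -2, 3, 2, -3]
j=4: v[4]=2 > -3 → no swap
final swap v[2],v[5] → [-7, -4, -3, 3, 2, -2]; return 2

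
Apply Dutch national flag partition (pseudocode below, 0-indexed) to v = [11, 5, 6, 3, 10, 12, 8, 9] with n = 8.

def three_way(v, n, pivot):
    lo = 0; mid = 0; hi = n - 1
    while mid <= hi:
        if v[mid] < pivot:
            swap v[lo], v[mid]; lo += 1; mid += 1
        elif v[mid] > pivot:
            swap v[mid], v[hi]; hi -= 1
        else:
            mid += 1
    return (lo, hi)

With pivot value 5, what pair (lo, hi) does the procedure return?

pivot = 5; lo=0, mid=0, hi=7
v[mid]=11>5: swap v[0],v[7]; hi=6 → [9, 5, 6, 3, 10, 12, 8, 11]
v[mid]=9>5: swap v[0],v[6]; hi=5 → [8, 5, 6, 3, 10, 12, 9, 11]
v[mid]=8>5: swap v[0],v[5]; hi=4 → [12, 5, 6, 3, 10, 8, 9, 11]
v[mid]=12>5: swap v[0],v[4]; hi=3 → [10, 5, 6, 3, 12, 8, 9, 11]
v[mid]=10>5: swap v[0],v[3]; hi=2 → [3, 5, 6, 10, 12, 8, 9, 11]
v[mid]=3<5: swap v[0],v[0]; lo=1,mid=1 → [3, 5, 6, 10, 12, 8, 9, 11]
v[mid]=5=5: mid=2
v[mid]=6>5: swap v[2],v[2]; hi=1 → [3, 5, 6, 10, 12, 8, 9, 11]
end: lo=1, hi=1; v = [3, 5, 6, 10, 12, 8, 9, 11]

(1, 1)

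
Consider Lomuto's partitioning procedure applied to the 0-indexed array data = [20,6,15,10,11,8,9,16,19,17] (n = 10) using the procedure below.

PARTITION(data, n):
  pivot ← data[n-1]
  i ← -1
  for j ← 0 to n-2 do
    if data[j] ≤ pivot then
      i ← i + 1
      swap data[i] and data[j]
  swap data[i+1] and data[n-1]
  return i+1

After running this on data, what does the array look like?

pivot=17, i=-1
j=0: 20>17, skip
j=1: 6≤17, i=0, swap(0,1) ⇒ [6,20,15,10,11,8,9,16,19,17]
j=2: 15≤17, i=1, swap(1,2) ⇒ [6,15,20,10,11,8,9,16,19,17]
j=3: 10≤17, i=2, swap(2,3) ⇒ [6,15,10,20,11,8,9,16,19,17]
j=4: 11≤17, i=3, swap(3,4) ⇒ [6,15,10,11,20,8,9,16,19,17]
j=5: 8≤17, i=4, swap(4,5) ⇒ [6,15,10,11,8,20,9,16,19,17]
j=6: 9≤17, i=5, swap(5,6) ⇒ [6,15,10,11,8,9,20,16,19,17]
j=7: 16≤17, i=6, swap(6,7) ⇒ [6,15,10,11,8,9,16,20,19,17]
j=8: 19>17, skip
swap(7,9) ⇒ [6,15,10,11,8,9,16,17,19,20]; return 7

[6,15,10,11,8,9,16,17,19,20]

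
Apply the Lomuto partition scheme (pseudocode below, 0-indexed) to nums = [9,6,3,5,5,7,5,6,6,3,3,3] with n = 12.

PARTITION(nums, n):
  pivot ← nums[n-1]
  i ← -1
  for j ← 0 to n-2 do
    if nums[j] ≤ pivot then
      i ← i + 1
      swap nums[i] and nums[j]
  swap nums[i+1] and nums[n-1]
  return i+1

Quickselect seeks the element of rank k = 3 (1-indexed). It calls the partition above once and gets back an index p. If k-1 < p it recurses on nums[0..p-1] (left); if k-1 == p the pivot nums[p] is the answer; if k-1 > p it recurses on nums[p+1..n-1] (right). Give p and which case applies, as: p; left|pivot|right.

3; left

pivot = nums[11] = 3; i = -1
j=0: nums[0]=9 > 3 → no swap
j=1: nums[1]=6 > 3 → no swap
j=2: nums[2]=3 ≤ 3 → i=0, swap nums[0],nums[2] → [3,6,9,5,5,7,5,6,6,3,3,3]
j=3: nums[3]=5 > 3 → no swap
j=4: nums[4]=5 > 3 → no swap
j=5: nums[5]=7 > 3 → no swap
j=6: nums[6]=5 > 3 → no swap
j=7: nums[7]=6 > 3 → no swap
j=8: nums[8]=6 > 3 → no swap
j=9: nums[9]=3 ≤ 3 → i=1, swap nums[1],nums[9] → [3,3,9,5,5,7,5,6,6,6,3,3]
j=10: nums[10]=3 ≤ 3 → i=2, swap nums[2],nums[10] → [3,3,3,5,5,7,5,6,6,6,9,3]
final swap nums[3],nums[11] → [3,3,3,3,5,7,5,6,6,6,9,5]; return 3
p = 3; k-1 = 2 < 3 ⇒ left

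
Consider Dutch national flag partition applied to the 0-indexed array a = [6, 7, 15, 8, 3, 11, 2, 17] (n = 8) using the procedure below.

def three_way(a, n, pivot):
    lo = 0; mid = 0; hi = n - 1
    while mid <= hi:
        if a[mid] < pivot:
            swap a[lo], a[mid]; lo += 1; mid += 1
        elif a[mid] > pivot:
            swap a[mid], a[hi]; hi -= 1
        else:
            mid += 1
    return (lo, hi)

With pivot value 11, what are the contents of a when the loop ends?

[6, 7, 2, 8, 3, 11, 17, 15]

pivot = 11; lo=0, mid=0, hi=7
a[mid]=6<11: swap a[0],a[0]; lo=1,mid=1 → [6, 7, 15, 8, 3, 11, 2, 17]
a[mid]=7<11: swap a[1],a[1]; lo=2,mid=2 → [6, 7, 15, 8, 3, 11, 2, 17]
a[mid]=15>11: swap a[2],a[7]; hi=6 → [6, 7, 17, 8, 3, 11, 2, 15]
a[mid]=17>11: swap a[2],a[6]; hi=5 → [6, 7, 2, 8, 3, 11, 17, 15]
a[mid]=2<11: swap a[2],a[2]; lo=3,mid=3 → [6, 7, 2, 8, 3, 11, 17, 15]
a[mid]=8<11: swap a[3],a[3]; lo=4,mid=4 → [6, 7, 2, 8, 3, 11, 17, 15]
a[mid]=3<11: swap a[4],a[4]; lo=5,mid=5 → [6, 7, 2, 8, 3, 11, 17, 15]
a[mid]=11=11: mid=6
end: lo=5, hi=5; a = [6, 7, 2, 8, 3, 11, 17, 15]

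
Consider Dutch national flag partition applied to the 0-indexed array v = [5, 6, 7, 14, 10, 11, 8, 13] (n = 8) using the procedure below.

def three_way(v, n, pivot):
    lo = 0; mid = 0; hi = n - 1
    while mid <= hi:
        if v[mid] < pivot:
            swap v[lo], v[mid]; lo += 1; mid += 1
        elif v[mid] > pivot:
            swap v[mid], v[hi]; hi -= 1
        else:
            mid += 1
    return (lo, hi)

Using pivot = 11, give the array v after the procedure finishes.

pivot = 11; lo=0, mid=0, hi=7
v[mid]=5<11: swap v[0],v[0]; lo=1,mid=1 → [5, 6, 7, 14, 10, 11, 8, 13]
v[mid]=6<11: swap v[1],v[1]; lo=2,mid=2 → [5, 6, 7, 14, 10, 11, 8, 13]
v[mid]=7<11: swap v[2],v[2]; lo=3,mid=3 → [5, 6, 7, 14, 10, 11, 8, 13]
v[mid]=14>11: swap v[3],v[7]; hi=6 → [5, 6, 7, 13, 10, 11, 8, 14]
v[mid]=13>11: swap v[3],v[6]; hi=5 → [5, 6, 7, 8, 10, 11, 13, 14]
v[mid]=8<11: swap v[3],v[3]; lo=4,mid=4 → [5, 6, 7, 8, 10, 11, 13, 14]
v[mid]=10<11: swap v[4],v[4]; lo=5,mid=5 → [5, 6, 7, 8, 10, 11, 13, 14]
v[mid]=11=11: mid=6
end: lo=5, hi=5; v = [5, 6, 7, 8, 10, 11, 13, 14]

[5, 6, 7, 8, 10, 11, 13, 14]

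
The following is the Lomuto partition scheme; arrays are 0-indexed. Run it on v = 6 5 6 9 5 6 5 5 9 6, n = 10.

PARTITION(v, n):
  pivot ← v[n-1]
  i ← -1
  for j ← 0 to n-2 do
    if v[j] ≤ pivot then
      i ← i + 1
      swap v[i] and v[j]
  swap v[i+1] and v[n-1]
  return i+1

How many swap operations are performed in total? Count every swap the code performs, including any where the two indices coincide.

pivot=6, i=-1
j=0: 6≤6, i=0, swap(0,0) ⇒ 6 5 6 9 5 6 5 5 9 6
j=1: 5≤6, i=1, swap(1,1) ⇒ 6 5 6 9 5 6 5 5 9 6
j=2: 6≤6, i=2, swap(2,2) ⇒ 6 5 6 9 5 6 5 5 9 6
j=3: 9>6, skip
j=4: 5≤6, i=3, swap(3,4) ⇒ 6 5 6 5 9 6 5 5 9 6
j=5: 6≤6, i=4, swap(4,5) ⇒ 6 5 6 5 6 9 5 5 9 6
j=6: 5≤6, i=5, swap(5,6) ⇒ 6 5 6 5 6 5 9 5 9 6
j=7: 5≤6, i=6, swap(6,7) ⇒ 6 5 6 5 6 5 5 9 9 6
j=8: 9>6, skip
swap(7,9) ⇒ 6 5 6 5 6 5 5 6 9 9; return 7

8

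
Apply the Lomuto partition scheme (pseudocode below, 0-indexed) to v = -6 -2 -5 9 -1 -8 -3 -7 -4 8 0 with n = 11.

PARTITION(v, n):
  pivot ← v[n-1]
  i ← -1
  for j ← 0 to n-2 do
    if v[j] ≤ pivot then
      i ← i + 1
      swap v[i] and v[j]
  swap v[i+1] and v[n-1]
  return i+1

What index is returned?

pivot = v[10] = 0; i = -1
j=0: v[0]=-6 ≤ 0 → i=0, swap v[0],v[0] (no change) → -6 -2 -5 9 -1 -8 -3 -7 -4 8 0
j=1: v[1]=-2 ≤ 0 → i=1, swap v[1],v[1] (no change) → -6 -2 -5 9 -1 -8 -3 -7 -4 8 0
j=2: v[2]=-5 ≤ 0 → i=2, swap v[2],v[2] (no change) → -6 -2 -5 9 -1 -8 -3 -7 -4 8 0
j=3: v[3]=9 > 0 → no swap
j=4: v[4]=-1 ≤ 0 → i=3, swap v[3],v[4] → -6 -2 -5 -1 9 -8 -3 -7 -4 8 0
j=5: v[5]=-8 ≤ 0 → i=4, swap v[4],v[5] → -6 -2 -5 -1 -8 9 -3 -7 -4 8 0
j=6: v[6]=-3 ≤ 0 → i=5, swap v[5],v[6] → -6 -2 -5 -1 -8 -3 9 -7 -4 8 0
j=7: v[7]=-7 ≤ 0 → i=6, swap v[6],v[7] → -6 -2 -5 -1 -8 -3 -7 9 -4 8 0
j=8: v[8]=-4 ≤ 0 → i=7, swap v[7],v[8] → -6 -2 -5 -1 -8 -3 -7 -4 9 8 0
j=9: v[9]=8 > 0 → no swap
final swap v[8],v[10] → -6 -2 -5 -1 -8 -3 -7 -4 0 8 9; return 8

8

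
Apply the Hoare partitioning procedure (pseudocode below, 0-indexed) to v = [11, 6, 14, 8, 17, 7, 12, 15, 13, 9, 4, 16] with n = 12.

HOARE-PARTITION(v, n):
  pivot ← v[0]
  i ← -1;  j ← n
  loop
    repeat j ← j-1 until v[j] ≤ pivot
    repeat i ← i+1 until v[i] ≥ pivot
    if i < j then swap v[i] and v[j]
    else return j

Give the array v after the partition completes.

pivot = v[0] = 11; i = -1, j = 12
j→10 (v[10]=4≤11), i→0 (v[0]=11≥11); i<j, swap → [4, 6, 14, 8, 17, 7, 12, 15, 13, 9, 11, 16]
j→9 (v[9]=9≤11), i→2 (v[2]=14≥11); i<j, swap → [4, 6, 9, 8, 17, 7, 12, 15, 13, 14, 11, 16]
j→5 (v[5]=7≤11), i→4 (v[4]=17≥11); i<j, swap → [4, 6, 9, 8, 7, 17, 12, 15, 13, 14, 11, 16]
j→4, i→5; i≥j, return j=4. v = [4, 6, 9, 8, 7, 17, 12, 15, 13, 14, 11, 16]

[4, 6, 9, 8, 7, 17, 12, 15, 13, 14, 11, 16]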